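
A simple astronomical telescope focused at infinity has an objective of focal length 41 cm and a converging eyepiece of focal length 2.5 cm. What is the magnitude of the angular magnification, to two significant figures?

16

|M| = f_obj/|f_eye| = 41/2.5 = 16.400.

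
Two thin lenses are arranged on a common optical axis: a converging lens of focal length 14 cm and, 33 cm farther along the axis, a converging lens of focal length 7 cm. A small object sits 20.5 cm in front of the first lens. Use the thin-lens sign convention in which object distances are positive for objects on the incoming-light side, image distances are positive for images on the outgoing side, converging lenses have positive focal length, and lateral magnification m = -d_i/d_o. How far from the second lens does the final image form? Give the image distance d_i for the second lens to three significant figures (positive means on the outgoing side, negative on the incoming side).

Lens 1: 1/d_i1 = 1/f_1 - 1/d_o1 = 1/14 - 1/20.5 = 0.02265 cm^-1, so d_i1 = 44.154 cm.
This image would form 44.154 cm past lens 1, i.e. 11.154 cm beyond lens 2, so it is a virtual object for lens 2: d_o2 = 33 - 44.154 = -11.154 cm.
Lens 2: 1/d_i2 = 1/f_2 - 1/d_o2 = 1/7 - 1/(-11.154) = 0.23251 cm^-1, so d_i2 = 4.301 cm.

4.30 cm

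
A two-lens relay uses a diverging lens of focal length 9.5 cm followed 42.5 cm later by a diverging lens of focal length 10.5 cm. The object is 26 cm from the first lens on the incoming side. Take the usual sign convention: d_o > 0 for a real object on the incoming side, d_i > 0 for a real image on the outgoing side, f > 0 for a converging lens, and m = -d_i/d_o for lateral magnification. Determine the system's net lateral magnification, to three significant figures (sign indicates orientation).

0.0469

First lens: d_i1 = 1/(1/(-9.5) - 1/26) = -6.958 cm.
m_1 = -(-6.958)/26 = 0.2676.
The intermediate image is virtual, 6.958 cm to the left of lens 1, so d_o2 = L - d_i1 = 42.5 - (-6.958) = 49.458 cm.
Second lens: d_i2 = 1/(1/(-10.5) - 1/(49.458)) = -8.661 cm.
m_2 = -(-8.661)/(49.458) = 0.1751.
Total m = m_1 x m_2 = (0.2676)(0.1751) = 0.0469.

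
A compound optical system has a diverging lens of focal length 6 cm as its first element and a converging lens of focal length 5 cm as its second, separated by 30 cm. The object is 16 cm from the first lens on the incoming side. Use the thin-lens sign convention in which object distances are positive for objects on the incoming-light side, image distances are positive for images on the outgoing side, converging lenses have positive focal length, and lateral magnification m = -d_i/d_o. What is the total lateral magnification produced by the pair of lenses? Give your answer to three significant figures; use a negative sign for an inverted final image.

-0.0464

Applying the thin-lens equation to the first lens, 1/(-6) = 1/16 + 1/d_i1, which gives d_i1 = -4.364 cm.
Its lateral magnification is m_1 = -d_i1/d_o1 = -(-4.364)/16 = 0.2727.
With d_i1 < 0 the first image is virtual and lies on the object side; the object distance for lens 2 is d_o2 = 30 - (-4.364) = 34.364 cm.
Applying the thin-lens equation again with f_2 = 5 cm and d_o2 = 34.364 cm gives d_i2 = 5.851 cm.
m_2 = -(5.851)/(34.364) = -0.1703.
Overall magnification: m = m_1 m_2 = -0.0464.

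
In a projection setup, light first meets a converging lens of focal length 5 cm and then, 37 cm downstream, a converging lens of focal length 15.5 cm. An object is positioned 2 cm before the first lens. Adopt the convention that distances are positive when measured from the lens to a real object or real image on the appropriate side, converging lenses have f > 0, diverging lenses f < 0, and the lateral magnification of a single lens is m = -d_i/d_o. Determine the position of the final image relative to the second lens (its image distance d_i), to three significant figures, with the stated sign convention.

25.2 cm

Applying the thin-lens equation to the first lens, 1/5 = 1/2 + 1/d_i1, which gives d_i1 = -3.333 cm.
The intermediate image is virtual, 3.333 cm to the left of lens 1, so d_o2 = L - d_i1 = 37 - (-3.333) = 40.333 cm.
Applying the thin-lens equation again with f_2 = 15.5 cm and d_o2 = 40.333 cm gives d_i2 = 25.174 cm.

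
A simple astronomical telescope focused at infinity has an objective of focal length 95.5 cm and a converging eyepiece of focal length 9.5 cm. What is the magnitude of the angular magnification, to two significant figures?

10

|M| = f_obj/|f_eye| = 95.5/9.5 = 10.053.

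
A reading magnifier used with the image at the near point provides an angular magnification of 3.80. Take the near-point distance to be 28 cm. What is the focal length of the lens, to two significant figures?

10 cm

For the image at the near point, M = 1 + D/f.
f = D/(M - 1) = 28/(3.8 - 1) = 10.000 cm.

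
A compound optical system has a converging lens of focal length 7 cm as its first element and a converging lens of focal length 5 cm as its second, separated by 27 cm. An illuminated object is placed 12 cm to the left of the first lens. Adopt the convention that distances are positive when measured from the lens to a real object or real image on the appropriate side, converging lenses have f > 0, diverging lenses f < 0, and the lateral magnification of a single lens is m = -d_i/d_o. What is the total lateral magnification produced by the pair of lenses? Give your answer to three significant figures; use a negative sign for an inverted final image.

1.35

Applying the thin-lens equation to the first lens, 1/7 = 1/12 + 1/d_i1, which gives d_i1 = 16.800 cm.
Its lateral magnification is m_1 = -d_i1/d_o1 = -(16.800)/12 = -1.4000.
The intermediate image is 16.800 cm to the right of lens 1, so d_o2 = L - d_i1 = 27 - 16.800 = 10.200 cm.
Applying the thin-lens equation again with f_2 = 5 cm and d_o2 = 10.200 cm gives d_i2 = 9.808 cm.
m_2 = -(9.808)/(10.200) = -0.9615.
Total m = m_1 x m_2 = (-1.4000)(-0.9615) = 1.3462.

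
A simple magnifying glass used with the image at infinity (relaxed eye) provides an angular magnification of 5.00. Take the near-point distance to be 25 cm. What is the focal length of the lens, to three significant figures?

5.00 cm

For the image at infinity, M = D/f.
f = D/M = 25/5.0 = 5.000 cm.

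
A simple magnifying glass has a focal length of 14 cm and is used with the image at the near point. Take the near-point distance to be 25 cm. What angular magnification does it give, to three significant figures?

M = 1 + D/f = 1 + 25/14 = 2.786.

2.79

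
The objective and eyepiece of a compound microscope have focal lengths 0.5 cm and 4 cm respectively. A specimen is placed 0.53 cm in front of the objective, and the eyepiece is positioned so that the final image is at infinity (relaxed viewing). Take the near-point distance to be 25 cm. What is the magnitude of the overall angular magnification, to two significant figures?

Objective: 1/d_i = 1/f_obj - 1/d_o = 1/0.5 - 1/0.53 = 0.11321 cm^-1, so d_i = 8.833 cm.
m_obj = -d_i/d_o = -8.833/0.53 = -16.667.
Eyepiece angular magnification (image at infinity): M_eye = D/f_e = 25/4 = 6.250.
Overall M = m_obj x M_eye = (-16.667)(6.250) = -104.17.
|M| = 104.17.

100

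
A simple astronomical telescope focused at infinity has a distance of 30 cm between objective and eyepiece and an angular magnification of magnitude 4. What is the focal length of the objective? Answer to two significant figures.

24 cm

In normal adjustment the tube length equals f_obj + f_eye and |M| = f_obj/f_eye.
So f_obj = 4 f_eye and 4 f_eye + f_eye = 30 cm, giving f_eye = 30/5 = 6.000 cm and f_obj = 24.000 cm.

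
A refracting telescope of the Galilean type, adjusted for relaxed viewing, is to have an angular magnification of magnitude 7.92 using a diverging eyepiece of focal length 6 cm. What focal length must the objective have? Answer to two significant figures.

|M| = f_obj/|f_eye|, so f_obj = |M| x |f_eye| = 7.92 x 6 = 47.520 cm.

48 cm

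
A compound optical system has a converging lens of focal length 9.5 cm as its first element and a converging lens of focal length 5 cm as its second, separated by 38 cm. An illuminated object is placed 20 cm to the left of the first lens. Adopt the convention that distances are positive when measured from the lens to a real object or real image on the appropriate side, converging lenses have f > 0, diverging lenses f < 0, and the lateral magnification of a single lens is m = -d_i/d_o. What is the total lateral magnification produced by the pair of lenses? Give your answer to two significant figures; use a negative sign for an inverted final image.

First lens: d_i1 = 1/(1/9.5 - 1/20) = 18.095 cm.
m_1 = -(18.095)/20 = -0.9048.
Object distance for lens 2: d_o2 = 38 - 18.095 = 19.905 cm.
Second lens: d_i2 = 1/(1/5 - 1/(19.905)) = 6.677 cm.
m_2 = -(6.677)/(19.905) = -0.3355.
Overall magnification: m = m_1 m_2 = 0.3035.

0.30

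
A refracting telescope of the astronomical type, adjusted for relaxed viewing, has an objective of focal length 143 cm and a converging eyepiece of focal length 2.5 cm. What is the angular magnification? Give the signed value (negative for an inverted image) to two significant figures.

-57

M = -f_obj/f_eye = -143/(2.5) = -57.200.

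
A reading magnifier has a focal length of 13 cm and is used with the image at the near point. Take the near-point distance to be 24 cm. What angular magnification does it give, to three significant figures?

2.85

M = 1 + D/f = 1 + 24/13 = 2.846.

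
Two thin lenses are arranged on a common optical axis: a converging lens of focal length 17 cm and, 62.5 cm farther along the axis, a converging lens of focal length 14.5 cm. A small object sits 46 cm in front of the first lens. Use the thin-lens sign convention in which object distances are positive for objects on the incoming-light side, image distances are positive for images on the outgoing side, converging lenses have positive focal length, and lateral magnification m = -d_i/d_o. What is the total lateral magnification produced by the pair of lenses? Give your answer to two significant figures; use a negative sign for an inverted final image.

Lens 1: 1/d_i1 = 1/f_1 - 1/d_o1 = 1/17 - 1/46 = 0.03708 cm^-1, so d_i1 = 26.966 cm.
m_1 = -(26.966)/46 = -0.5862.
That image sits 35.534 cm in front of the second lens, so d_o2 = 35.534 cm.
Lens 2: 1/d_i2 = 1/f_2 - 1/d_o2 = 1/14.5 - 1/(35.534) = 0.04082 cm^-1, so d_i2 = 24.495 cm.
m_2 = -(24.495)/(35.534) = -0.6893.
Total m = m_1 x m_2 = (-0.5862)(-0.6893) = 0.4041.

0.40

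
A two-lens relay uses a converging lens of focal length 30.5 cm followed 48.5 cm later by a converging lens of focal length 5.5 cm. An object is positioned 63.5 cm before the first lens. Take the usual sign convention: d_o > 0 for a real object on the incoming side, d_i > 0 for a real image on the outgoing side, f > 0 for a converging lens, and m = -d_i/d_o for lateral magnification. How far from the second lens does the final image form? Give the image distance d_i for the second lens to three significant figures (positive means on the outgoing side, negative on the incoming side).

First lens: d_i1 = 1/(1/30.5 - 1/63.5) = 58.689 cm.
Since 58.689 cm > 48.5 cm, the first image lies past the second lens and serves as a virtual object: d_o2 = L - d_i1 = -10.189 cm.
Second lens: d_i2 = 1/(1/5.5 - 1/(-10.189)) = 3.572 cm.

3.57 cm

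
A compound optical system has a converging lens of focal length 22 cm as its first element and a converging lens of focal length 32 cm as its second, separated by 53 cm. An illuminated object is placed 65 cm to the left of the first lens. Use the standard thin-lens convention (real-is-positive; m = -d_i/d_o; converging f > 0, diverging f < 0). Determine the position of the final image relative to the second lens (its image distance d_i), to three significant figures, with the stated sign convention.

-51.6 cm

Lens 1: 1/d_i1 = 1/f_1 - 1/d_o1 = 1/22 - 1/65 = 0.03007 cm^-1, so d_i1 = 33.256 cm.
Object distance for lens 2: d_o2 = 53 - 33.256 = 19.744 cm.
Lens 2: 1/d_i2 = 1/f_2 - 1/d_o2 = 1/32 - 1/(19.744) = -0.01940 cm^-1, so d_i2 = -51.552 cm.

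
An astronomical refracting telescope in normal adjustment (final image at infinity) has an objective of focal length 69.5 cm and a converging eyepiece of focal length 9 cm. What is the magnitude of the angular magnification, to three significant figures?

7.72

|M| = f_obj/|f_eye| = 69.5/9 = 7.722.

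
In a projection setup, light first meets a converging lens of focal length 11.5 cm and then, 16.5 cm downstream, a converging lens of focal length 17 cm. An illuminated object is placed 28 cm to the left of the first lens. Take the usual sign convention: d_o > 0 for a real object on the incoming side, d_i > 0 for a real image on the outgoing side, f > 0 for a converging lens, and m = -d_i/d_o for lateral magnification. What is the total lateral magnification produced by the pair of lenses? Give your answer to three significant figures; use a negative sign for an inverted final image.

Lens 1: 1/d_i1 = 1/f_1 - 1/d_o1 = 1/11.5 - 1/28 = 0.05124 cm^-1, so d_i1 = 19.515 cm.
m_1 = -(19.515)/28 = -0.6970.
Since 19.515 cm > 16.5 cm, the first image lies past the second lens and serves as a virtual object: d_o2 = L - d_i1 = -3.015 cm.
Lens 2: 1/d_i2 = 1/f_2 - 1/d_o2 = 1/17 - 1/(-3.015) = 0.39048 cm^-1, so d_i2 = 2.561 cm.
m_2 = -(2.561)/(-3.015) = 0.8494.
Overall magnification: m = m_1 m_2 = -0.5920.

-0.592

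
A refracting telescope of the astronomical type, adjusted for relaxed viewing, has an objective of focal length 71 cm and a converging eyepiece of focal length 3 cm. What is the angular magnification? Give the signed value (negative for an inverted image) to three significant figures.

-23.7

M = -f_obj/f_eye = -71/(3) = -23.667.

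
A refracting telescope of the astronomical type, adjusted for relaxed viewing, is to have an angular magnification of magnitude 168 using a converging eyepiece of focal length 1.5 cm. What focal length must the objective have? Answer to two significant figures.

|M| = f_obj/|f_eye|, so f_obj = |M| x |f_eye| = 168.0 x 1.5 = 252.000 cm.

250 cm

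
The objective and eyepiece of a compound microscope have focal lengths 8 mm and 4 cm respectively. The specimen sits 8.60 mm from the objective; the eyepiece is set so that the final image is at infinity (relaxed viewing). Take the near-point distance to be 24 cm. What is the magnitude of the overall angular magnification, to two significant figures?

Convert to cm: f_obj = 8 mm = 0.8 cm; d_o = 8.60 mm = 0.86 cm.
Objective: 1/d_i = 1/f_obj - 1/d_o = 1/0.8 - 1/0.86 = 0.08721 cm^-1, so d_i = 11.467 cm.
m_obj = -d_i/d_o = -11.467/0.86 = -13.333.
Eyepiece angular magnification (image at infinity): M_eye = D/f_e = 24/4 = 6.000.
Overall M = m_obj x M_eye = (-13.333)(6.000) = -80.00.
|M| = 80.00.

80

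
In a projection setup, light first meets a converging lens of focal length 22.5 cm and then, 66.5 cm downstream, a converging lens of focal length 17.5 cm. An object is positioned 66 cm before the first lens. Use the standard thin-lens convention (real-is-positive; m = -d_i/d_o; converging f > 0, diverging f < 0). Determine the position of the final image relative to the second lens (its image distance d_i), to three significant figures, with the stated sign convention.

38.1 cm

Lens 1: 1/d_i1 = 1/f_1 - 1/d_o1 = 1/22.5 - 1/66 = 0.02929 cm^-1, so d_i1 = 34.138 cm.
The intermediate image is 34.138 cm to the right of lens 1, so d_o2 = L - d_i1 = 66.5 - 34.138 = 32.362 cm.
Lens 2: 1/d_i2 = 1/f_2 - 1/d_o2 = 1/17.5 - 1/(32.362) = 0.02624 cm^-1, so d_i2 = 38.106 cm.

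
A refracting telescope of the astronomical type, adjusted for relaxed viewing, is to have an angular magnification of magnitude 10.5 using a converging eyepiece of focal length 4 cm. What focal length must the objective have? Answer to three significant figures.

|M| = f_obj/|f_eye|, so f_obj = |M| x |f_eye| = 10.5 x 4 = 42.000 cm.

42.0 cm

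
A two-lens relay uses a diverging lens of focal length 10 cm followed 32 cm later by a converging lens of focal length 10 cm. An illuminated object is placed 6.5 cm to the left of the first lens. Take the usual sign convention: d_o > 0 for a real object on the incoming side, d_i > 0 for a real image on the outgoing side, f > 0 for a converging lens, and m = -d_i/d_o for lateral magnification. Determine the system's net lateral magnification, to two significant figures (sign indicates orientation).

-0.23

First lens: d_i1 = 1/(1/(-10) - 1/6.5) = -3.939 cm.
m_1 = -(-3.939)/6.5 = 0.6061.
The intermediate image is virtual, 3.939 cm to the left of lens 1, so d_o2 = L - d_i1 = 32 - (-3.939) = 35.939 cm.
Second lens: d_i2 = 1/(1/10 - 1/(35.939)) = 13.855 cm.
m_2 = -(13.855)/(35.939) = -0.3855.
Overall magnification: m = m_1 m_2 = -0.2336.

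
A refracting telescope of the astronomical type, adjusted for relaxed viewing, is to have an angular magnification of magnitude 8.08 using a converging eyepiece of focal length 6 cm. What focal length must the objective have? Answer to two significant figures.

48 cm

|M| = f_obj/|f_eye|, so f_obj = |M| x |f_eye| = 8.08 x 6 = 48.480 cm.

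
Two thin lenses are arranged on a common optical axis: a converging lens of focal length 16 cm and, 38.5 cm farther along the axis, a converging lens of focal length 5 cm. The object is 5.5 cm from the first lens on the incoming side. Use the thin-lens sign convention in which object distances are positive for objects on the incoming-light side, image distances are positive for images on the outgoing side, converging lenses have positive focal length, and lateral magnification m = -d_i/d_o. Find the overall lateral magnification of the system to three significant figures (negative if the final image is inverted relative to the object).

-0.182

Lens 1: 1/d_i1 = 1/f_1 - 1/d_o1 = 1/16 - 1/5.5 = -0.11932 cm^-1, so d_i1 = -8.381 cm.
m_1 = -(-8.381)/5.5 = 1.5238.
With d_i1 < 0 the first image is virtual and lies on the object side; the object distance for lens 2 is d_o2 = 38.5 - (-8.381) = 46.881 cm.
Lens 2: 1/d_i2 = 1/f_2 - 1/d_o2 = 1/5 - 1/(46.881) = 0.17867 cm^-1, so d_i2 = 5.597 cm.
m_2 = -(5.597)/(46.881) = -0.1194.
Total m = m_1 x m_2 = (1.5238)(-0.1194) = -0.1819.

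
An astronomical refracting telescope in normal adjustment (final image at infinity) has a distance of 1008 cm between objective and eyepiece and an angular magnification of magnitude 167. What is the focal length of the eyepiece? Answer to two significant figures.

6.0 cm

In normal adjustment the tube length equals f_obj + f_eye and |M| = f_obj/f_eye.
So f_obj = 167 f_eye and 167 f_eye + f_eye = 1008 cm, giving f_eye = 1008/168 = 6.000 cm and f_obj = 1002.000 cm.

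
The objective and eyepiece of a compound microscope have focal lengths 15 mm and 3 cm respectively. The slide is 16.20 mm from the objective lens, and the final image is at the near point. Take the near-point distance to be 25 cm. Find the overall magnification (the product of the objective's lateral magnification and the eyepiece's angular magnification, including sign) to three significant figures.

Convert to cm: f_obj = 15 mm = 1.5 cm; d_o = 16.20 mm = 1.62 cm.
Objective: 1/d_i = 1/f_obj - 1/d_o = 1/1.5 - 1/1.62 = 0.04938 cm^-1, so d_i = 20.250 cm.
m_obj = -d_i/d_o = -20.250/1.62 = -12.500.
Eyepiece angular magnification (image at near point): M_eye = 1 + D/f_e = 1 + 25/3 = 9.333.
Overall M = m_obj x M_eye = (-12.500)(9.333) = -116.67.

-117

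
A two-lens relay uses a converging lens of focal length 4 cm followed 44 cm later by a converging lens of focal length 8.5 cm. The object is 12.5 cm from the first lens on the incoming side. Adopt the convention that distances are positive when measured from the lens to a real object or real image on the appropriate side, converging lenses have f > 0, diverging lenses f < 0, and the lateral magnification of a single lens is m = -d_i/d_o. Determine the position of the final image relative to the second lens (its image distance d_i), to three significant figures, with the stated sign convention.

Lens 1: 1/d_i1 = 1/f_1 - 1/d_o1 = 1/4 - 1/12.5 = 0.17000 cm^-1, so d_i1 = 5.882 cm.
The intermediate image is 5.882 cm to the right of lens 1, so d_o2 = L - d_i1 = 44 - 5.882 = 38.118 cm.
Lens 2: 1/d_i2 = 1/f_2 - 1/d_o2 = 1/8.5 - 1/(38.118) = 0.09141 cm^-1, so d_i2 = 10.939 cm.

10.9 cm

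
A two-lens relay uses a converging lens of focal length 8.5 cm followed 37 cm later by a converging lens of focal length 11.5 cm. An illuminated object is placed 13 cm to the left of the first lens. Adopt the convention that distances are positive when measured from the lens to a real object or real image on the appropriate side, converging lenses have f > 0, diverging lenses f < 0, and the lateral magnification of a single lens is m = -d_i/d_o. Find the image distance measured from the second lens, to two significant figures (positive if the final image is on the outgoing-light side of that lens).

150 cm

First lens: d_i1 = 1/(1/8.5 - 1/13) = 24.556 cm.
Object distance for lens 2: d_o2 = 37 - 24.556 = 12.444 cm.
Second lens: d_i2 = 1/(1/11.5 - 1/(12.444)) = 151.529 cm.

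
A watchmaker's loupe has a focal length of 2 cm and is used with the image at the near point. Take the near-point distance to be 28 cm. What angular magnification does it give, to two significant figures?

M = 1 + D/f = 1 + 28/2 = 15.000.

15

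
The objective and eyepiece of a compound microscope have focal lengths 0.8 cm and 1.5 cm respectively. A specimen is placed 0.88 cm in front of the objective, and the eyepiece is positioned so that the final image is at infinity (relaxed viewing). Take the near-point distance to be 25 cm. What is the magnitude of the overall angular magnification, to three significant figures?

167

Objective: 1/d_i = 1/f_obj - 1/d_o = 1/0.8 - 1/0.88 = 0.11364 cm^-1, so d_i = 8.800 cm.
m_obj = -d_i/d_o = -8.800/0.88 = -10.000.
Eyepiece angular magnification (image at infinity): M_eye = D/f_e = 25/1.5 = 16.667.
Overall M = m_obj x M_eye = (-10.000)(16.667) = -166.67.
|M| = 166.67.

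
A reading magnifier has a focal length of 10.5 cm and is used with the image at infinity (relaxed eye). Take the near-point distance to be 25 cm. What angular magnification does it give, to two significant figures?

2.4

M = D/f = 25/10.5 = 2.381.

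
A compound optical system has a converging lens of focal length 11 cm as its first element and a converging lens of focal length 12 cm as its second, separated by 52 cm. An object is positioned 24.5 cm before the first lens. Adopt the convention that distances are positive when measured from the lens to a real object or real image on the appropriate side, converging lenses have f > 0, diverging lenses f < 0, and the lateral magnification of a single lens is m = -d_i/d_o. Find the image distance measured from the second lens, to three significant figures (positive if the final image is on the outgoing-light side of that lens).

First lens: d_i1 = 1/(1/11 - 1/24.5) = 19.963 cm.
Object distance for lens 2: d_o2 = 52 - 19.963 = 32.037 cm.
Second lens: d_i2 = 1/(1/12 - 1/(32.037)) = 19.187 cm.

19.2 cm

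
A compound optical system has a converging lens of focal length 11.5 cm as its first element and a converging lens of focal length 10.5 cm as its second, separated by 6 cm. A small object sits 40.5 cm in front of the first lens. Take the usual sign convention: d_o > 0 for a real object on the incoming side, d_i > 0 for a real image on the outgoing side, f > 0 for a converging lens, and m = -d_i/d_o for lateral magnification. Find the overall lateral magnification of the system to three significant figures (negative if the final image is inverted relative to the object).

Applying the thin-lens equation to the first lens, 1/11.5 = 1/40.5 + 1/d_i1, which gives d_i1 = 16.060 cm.
Its lateral magnification is m_1 = -d_i1/d_o1 = -(16.060)/40.5 = -0.3966.
Since 16.060 cm > 6 cm, the first image lies past the second lens and serves as a virtual object: d_o2 = L - d_i1 = -10.060 cm.
Applying the thin-lens equation again with f_2 = 10.5 cm and d_o2 = -10.060 cm gives d_i2 = 5.138 cm.
m_2 = -(5.138)/(-10.060) = 0.5107.
The system's lateral magnification is m_1 m_2 = (-0.3966)(0.5107) = -0.2025.

-0.203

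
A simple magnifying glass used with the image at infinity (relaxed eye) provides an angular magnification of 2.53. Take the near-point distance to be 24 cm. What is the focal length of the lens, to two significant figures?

9.5 cm

For the image at infinity, M = D/f.
f = D/M = 24/2.53 = 9.486 cm.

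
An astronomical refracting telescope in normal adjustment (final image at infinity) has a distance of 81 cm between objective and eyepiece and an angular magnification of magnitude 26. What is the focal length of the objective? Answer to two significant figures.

In normal adjustment the tube length equals f_obj + f_eye and |M| = f_obj/f_eye.
So f_obj = 26 f_eye and 26 f_eye + f_eye = 81 cm, giving f_eye = 81/27 = 3.000 cm and f_obj = 78.000 cm.

78 cm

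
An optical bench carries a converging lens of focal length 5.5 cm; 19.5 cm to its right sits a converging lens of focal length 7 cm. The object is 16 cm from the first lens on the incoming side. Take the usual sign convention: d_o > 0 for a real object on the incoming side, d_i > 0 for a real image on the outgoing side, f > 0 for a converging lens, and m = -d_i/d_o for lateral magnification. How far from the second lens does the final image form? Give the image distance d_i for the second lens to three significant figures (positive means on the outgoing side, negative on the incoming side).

Applying the thin-lens equation to the first lens, 1/5.5 = 1/16 + 1/d_i1, which gives d_i1 = 8.381 cm.
Object distance for lens 2: d_o2 = 19.5 - 8.381 = 11.119 cm.
Applying the thin-lens equation again with f_2 = 7 cm and d_o2 = 11.119 cm gives d_i2 = 18.896 cm.

18.9 cm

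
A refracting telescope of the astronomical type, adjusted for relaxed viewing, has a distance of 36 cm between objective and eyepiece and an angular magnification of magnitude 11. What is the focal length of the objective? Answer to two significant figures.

In normal adjustment the tube length equals f_obj + f_eye and |M| = f_obj/f_eye.
So f_obj = 11 f_eye and 11 f_eye + f_eye = 36 cm, giving f_eye = 36/12 = 3.000 cm and f_obj = 33.000 cm.

33 cm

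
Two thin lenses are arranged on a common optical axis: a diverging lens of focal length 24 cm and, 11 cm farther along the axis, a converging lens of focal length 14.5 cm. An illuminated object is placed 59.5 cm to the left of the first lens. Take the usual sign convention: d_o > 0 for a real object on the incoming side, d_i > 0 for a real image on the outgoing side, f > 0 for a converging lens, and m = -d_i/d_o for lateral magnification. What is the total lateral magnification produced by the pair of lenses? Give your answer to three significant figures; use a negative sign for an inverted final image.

First lens: d_i1 = 1/(1/(-24) - 1/59.5) = -17.102 cm.
m_1 = -(-17.102)/59.5 = 0.2874.
With d_i1 < 0 the first image is virtual and lies on the object side; the object distance for lens 2 is d_o2 = 11 - (-17.102) = 28.102 cm.
Second lens: d_i2 = 1/(1/14.5 - 1/(28.102)) = 29.958 cm.
m_2 = -(29.958)/(28.102) = -1.0660.
Total m = m_1 x m_2 = (0.2874)(-1.0660) = -0.3064.

-0.306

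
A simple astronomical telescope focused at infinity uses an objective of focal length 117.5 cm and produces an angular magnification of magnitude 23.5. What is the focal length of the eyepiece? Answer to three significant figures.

5.00 cm

|M| = f_obj/f_eye, so f_eye = f_obj/|M| = 117.5/23.5 = 5.000 cm.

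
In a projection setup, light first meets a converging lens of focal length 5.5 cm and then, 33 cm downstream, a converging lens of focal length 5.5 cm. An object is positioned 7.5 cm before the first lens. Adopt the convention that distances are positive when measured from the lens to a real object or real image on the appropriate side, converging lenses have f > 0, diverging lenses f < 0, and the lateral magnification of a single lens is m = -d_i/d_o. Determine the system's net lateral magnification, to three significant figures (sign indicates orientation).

First lens: d_i1 = 1/(1/5.5 - 1/7.5) = 20.625 cm.
m_1 = -(20.625)/7.5 = -2.7500.
The intermediate image is 20.625 cm to the right of lens 1, so d_o2 = L - d_i1 = 33 - 20.625 = 12.375 cm.
Second lens: d_i2 = 1/(1/5.5 - 1/(12.375)) = 9.900 cm.
m_2 = -(9.900)/(12.375) = -0.8000.
The system's lateral magnification is m_1 m_2 = (-2.7500)(-0.8000) = 2.2000.

2.20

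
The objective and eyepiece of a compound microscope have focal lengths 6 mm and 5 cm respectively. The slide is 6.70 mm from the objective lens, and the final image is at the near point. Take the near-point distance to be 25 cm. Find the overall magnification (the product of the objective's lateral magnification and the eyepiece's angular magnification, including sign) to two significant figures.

Convert to cm: f_obj = 6 mm = 0.6 cm; d_o = 6.70 mm = 0.67 cm.
Objective: 1/d_i = 1/f_obj - 1/d_o = 1/0.6 - 1/0.67 = 0.17413 cm^-1, so d_i = 5.743 cm.
m_obj = -d_i/d_o = -5.743/0.67 = -8.571.
Eyepiece angular magnification (image at near point): M_eye = 1 + D/f_e = 1 + 25/5 = 6.000.
Overall M = m_obj x M_eye = (-8.571)(6.000) = -51.43.

-51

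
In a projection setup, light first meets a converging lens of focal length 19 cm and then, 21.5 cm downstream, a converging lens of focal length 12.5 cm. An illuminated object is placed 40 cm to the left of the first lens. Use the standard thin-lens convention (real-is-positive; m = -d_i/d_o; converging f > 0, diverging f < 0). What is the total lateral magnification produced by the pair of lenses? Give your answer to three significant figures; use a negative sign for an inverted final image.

-0.416

Applying the thin-lens equation to the first lens, 1/19 = 1/40 + 1/d_i1, which gives d_i1 = 36.190 cm.
Its lateral magnification is m_1 = -d_i1/d_o1 = -(36.190)/40 = -0.9048.
This image would form 36.190 cm past lens 1, i.e. 14.690 cm beyond lens 2, so it is a virtual object for lens 2: d_o2 = 21.5 - 36.190 = -14.690 cm.
Applying the thin-lens equation again with f_2 = 12.5 cm and d_o2 = -14.690 cm gives d_i2 = 6.754 cm.
m_2 = -(6.754)/(-14.690) = 0.4597.
The system's lateral magnification is m_1 m_2 = (-0.9048)(0.4597) = -0.4159.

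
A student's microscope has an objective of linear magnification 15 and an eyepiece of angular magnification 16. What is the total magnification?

The overall magnification of a compound microscope is the product of the objective and eyepiece magnifications:
M = M_obj x M_eye = 15 x 16 = 240.

240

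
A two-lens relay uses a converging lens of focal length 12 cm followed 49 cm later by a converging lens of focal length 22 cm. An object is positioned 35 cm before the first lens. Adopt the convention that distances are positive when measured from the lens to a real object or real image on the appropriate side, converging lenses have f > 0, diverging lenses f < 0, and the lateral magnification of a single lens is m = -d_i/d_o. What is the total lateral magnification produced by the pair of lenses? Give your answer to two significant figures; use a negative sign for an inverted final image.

Lens 1: 1/d_i1 = 1/f_1 - 1/d_o1 = 1/12 - 1/35 = 0.05476 cm^-1, so d_i1 = 18.261 cm.
m_1 = -(18.261)/35 = -0.5217.
That image sits 30.739 cm in front of the second lens, so d_o2 = 30.739 cm.
Lens 2: 1/d_i2 = 1/f_2 - 1/d_o2 = 1/22 - 1/(30.739) = 0.01292 cm^-1, so d_i2 = 77.383 cm.
m_2 = -(77.383)/(30.739) = -2.5174.
Total m = m_1 x m_2 = (-0.5217)(-2.5174) = 1.3134.

1.3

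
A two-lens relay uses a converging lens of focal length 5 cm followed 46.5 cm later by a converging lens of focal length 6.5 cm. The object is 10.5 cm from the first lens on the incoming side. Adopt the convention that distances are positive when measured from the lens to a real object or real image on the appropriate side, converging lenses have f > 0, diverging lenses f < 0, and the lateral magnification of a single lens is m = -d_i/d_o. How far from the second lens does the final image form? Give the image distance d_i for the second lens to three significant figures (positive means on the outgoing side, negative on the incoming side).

First lens: d_i1 = 1/(1/5 - 1/10.5) = 9.545 cm.
That image sits 36.955 cm in front of the second lens, so d_o2 = 36.955 cm.
Second lens: d_i2 = 1/(1/6.5 - 1/(36.955)) = 7.887 cm.

7.89 cm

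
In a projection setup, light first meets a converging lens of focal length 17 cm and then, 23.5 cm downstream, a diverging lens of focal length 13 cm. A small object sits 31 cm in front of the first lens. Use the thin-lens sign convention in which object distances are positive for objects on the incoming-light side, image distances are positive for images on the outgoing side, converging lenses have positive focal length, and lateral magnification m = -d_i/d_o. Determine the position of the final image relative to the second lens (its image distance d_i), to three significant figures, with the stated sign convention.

First lens: d_i1 = 1/(1/17 - 1/31) = 37.643 cm.
Since 37.643 cm > 23.5 cm, the first image lies past the second lens and serves as a virtual object: d_o2 = L - d_i1 = -14.143 cm.
Second lens: d_i2 = 1/(1/(-13) - 1/(-14.143)) = -160.875 cm.

-161 cm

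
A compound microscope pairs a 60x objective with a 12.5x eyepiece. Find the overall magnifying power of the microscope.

The overall magnification of a compound microscope is the product of the objective and eyepiece magnifications:
M = M_obj x M_eye = 60 x 12.5 = 750.

750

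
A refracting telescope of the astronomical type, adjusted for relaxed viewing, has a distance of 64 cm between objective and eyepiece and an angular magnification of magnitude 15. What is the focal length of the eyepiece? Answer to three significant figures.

4.00 cm

In normal adjustment the tube length equals f_obj + f_eye and |M| = f_obj/f_eye.
So f_obj = 15 f_eye and 15 f_eye + f_eye = 64 cm, giving f_eye = 64/16 = 4.000 cm and f_obj = 60.000 cm.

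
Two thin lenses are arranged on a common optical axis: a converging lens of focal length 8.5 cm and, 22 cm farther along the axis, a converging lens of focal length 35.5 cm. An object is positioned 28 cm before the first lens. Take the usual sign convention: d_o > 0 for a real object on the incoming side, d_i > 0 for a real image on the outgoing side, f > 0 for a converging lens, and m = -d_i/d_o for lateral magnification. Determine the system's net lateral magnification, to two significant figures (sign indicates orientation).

-0.60

Applying the thin-lens equation to the first lens, 1/8.5 = 1/28 + 1/d_i1, which gives d_i1 = 12.205 cm.
Its lateral magnification is m_1 = -d_i1/d_o1 = -(12.205)/28 = -0.4359.
Object distance for lens 2: d_o2 = 22 - 12.205 = 9.795 cm.
Applying the thin-lens equation again with f_2 = 35.5 cm and d_o2 = 9.795 cm gives d_i2 = -13.527 cm.
m_2 = -(-13.527)/(9.795) = 1.3810.
Total m = m_1 x m_2 = (-0.4359)(1.3810) = -0.6020.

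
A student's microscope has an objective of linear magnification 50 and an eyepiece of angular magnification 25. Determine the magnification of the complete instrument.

The overall magnification of a compound microscope is the product of the objective and eyepiece magnifications:
M = M_obj x M_eye = 50 x 25 = 1250.

1250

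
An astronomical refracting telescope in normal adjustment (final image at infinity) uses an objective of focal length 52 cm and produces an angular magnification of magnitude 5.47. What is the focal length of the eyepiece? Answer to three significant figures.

|M| = f_obj/f_eye, so f_eye = f_obj/|M| = 52/5.47 = 9.506 cm.

9.51 cm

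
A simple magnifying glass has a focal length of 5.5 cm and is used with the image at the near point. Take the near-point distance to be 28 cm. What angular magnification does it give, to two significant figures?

6.1

M = 1 + D/f = 1 + 28/5.5 = 6.091.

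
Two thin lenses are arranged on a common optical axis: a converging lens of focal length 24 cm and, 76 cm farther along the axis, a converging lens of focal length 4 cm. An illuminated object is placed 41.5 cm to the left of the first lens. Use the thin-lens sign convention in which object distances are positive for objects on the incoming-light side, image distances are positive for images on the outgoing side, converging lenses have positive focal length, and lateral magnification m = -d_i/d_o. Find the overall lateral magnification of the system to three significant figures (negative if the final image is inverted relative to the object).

0.364

Applying the thin-lens equation to the first lens, 1/24 = 1/41.5 + 1/d_i1, which gives d_i1 = 56.914 cm.
Its lateral magnification is m_1 = -d_i1/d_o1 = -(56.914)/41.5 = -1.3714.
The intermediate image is 56.914 cm to the right of lens 1, so d_o2 = L - d_i1 = 76 - 56.914 = 19.086 cm.
Applying the thin-lens equation again with f_2 = 4 cm and d_o2 = 19.086 cm gives d_i2 = 5.061 cm.
m_2 = -(5.061)/(19.086) = -0.2652.
Overall magnification: m = m_1 m_2 = 0.3636.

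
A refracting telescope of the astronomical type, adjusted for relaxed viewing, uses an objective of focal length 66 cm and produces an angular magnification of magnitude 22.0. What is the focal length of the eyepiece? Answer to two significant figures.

|M| = f_obj/f_eye, so f_eye = f_obj/|M| = 66/22.0 = 3.000 cm.

3.0 cm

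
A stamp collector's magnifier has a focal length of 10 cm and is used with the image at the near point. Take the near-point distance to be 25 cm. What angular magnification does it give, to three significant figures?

M = 1 + D/f = 1 + 25/10 = 3.500.

3.50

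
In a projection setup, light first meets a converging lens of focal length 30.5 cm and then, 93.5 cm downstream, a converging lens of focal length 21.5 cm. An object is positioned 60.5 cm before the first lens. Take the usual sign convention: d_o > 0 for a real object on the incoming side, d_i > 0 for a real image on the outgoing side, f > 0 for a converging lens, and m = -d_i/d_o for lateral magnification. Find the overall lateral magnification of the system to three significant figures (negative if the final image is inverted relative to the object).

Applying the thin-lens equation to the first lens, 1/30.5 = 1/60.5 + 1/d_i1, which gives d_i1 = 61.508 cm.
Its lateral magnification is m_1 = -d_i1/d_o1 = -(61.508)/60.5 = -1.0167.
That image sits 31.992 cm in front of the second lens, so d_o2 = 31.992 cm.
Applying the thin-lens equation again with f_2 = 21.5 cm and d_o2 = 31.992 cm gives d_i2 = 65.559 cm.
m_2 = -(65.559)/(31.992) = -2.0492.
The system's lateral magnification is m_1 m_2 = (-1.0167)(-2.0492) = 2.0834.

2.08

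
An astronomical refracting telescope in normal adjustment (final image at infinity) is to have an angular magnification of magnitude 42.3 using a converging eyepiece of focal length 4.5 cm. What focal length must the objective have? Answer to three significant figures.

|M| = f_obj/|f_eye|, so f_obj = |M| x |f_eye| = 42.3 x 4.5 = 190.350 cm.

190 cm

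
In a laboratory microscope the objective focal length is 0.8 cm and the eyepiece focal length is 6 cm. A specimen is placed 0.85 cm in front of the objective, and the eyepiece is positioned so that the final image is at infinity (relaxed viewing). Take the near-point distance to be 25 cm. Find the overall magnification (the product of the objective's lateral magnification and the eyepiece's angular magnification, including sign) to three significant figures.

-66.7

Objective: 1/d_i = 1/f_obj - 1/d_o = 1/0.8 - 1/0.85 = 0.07353 cm^-1, so d_i = 13.600 cm.
m_obj = -d_i/d_o = -13.600/0.85 = -16.000.
Eyepiece angular magnification (image at infinity): M_eye = D/f_e = 25/6 = 4.167.
Overall M = m_obj x M_eye = (-16.000)(4.167) = -66.67.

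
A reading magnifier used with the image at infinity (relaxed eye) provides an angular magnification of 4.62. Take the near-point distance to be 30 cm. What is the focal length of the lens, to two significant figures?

6.5 cm

For the image at infinity, M = D/f.
f = D/M = 30/4.62 = 6.494 cm.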